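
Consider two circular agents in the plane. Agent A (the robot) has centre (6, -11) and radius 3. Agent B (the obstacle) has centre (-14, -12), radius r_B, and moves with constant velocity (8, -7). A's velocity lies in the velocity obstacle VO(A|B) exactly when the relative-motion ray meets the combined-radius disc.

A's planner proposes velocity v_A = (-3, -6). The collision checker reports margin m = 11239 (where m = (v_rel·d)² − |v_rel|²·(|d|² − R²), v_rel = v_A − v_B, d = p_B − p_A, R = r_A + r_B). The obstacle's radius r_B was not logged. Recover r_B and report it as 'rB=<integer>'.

m = 11239
d = (-20, -1);  v_rel = (-11, 1),  |v_rel|² = 122
v_rel×d = (-11)·(-1) − (1)·(-20) = 31
since m = R²·122 − 31²:  R² = (961 + 11239) / 122 = 100
R = √100 = 10  ⇒  r_B = 10 − 3 = 7

rB=7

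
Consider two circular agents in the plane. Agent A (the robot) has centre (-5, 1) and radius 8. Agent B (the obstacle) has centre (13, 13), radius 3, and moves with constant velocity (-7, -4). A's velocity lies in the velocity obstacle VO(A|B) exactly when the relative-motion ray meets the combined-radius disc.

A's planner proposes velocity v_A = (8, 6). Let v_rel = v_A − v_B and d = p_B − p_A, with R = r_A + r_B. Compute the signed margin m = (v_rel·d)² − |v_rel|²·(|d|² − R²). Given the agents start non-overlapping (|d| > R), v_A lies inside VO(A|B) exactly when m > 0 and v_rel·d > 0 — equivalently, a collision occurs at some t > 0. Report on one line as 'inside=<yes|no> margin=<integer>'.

d = (18, 12),  |d|² = 468;  R = 8+3 = 11,  c = 468−11² = 347
v_rel = (15, 10),  |v_rel|² = 325;  v_rel·d = (15)·(18) + (10)·(12) = 390
325·t² − 780·t + 347 = 0  ⇒  m = 390² − 325·347 = 39325
m = 39325 > 0,  v_rel·d = 390 > 0  ⇒  inside

inside=yes margin=39325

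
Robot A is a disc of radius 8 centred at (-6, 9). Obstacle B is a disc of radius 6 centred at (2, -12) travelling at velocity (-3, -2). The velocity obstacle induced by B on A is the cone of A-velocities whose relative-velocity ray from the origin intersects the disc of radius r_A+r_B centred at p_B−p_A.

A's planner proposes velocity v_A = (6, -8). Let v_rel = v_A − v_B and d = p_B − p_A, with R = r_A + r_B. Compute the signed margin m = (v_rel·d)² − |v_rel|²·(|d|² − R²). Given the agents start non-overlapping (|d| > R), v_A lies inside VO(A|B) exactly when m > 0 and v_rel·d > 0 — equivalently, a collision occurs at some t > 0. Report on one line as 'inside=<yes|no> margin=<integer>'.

d = (8, -21),  |d|² = 505;  R = 8+6 = 14,  c = 505−14² = 309
v_rel = (9, -6),  |v_rel|² = 117;  v_rel·d = (9)·(8) + (-6)·(-21) = 198
117·t² − 396·t + 309 = 0  ⇒  m = 198² − 117·309 = 3051
m = 3051 > 0,  v_rel·d = 198 > 0  ⇒  inside

inside=yes margin=3051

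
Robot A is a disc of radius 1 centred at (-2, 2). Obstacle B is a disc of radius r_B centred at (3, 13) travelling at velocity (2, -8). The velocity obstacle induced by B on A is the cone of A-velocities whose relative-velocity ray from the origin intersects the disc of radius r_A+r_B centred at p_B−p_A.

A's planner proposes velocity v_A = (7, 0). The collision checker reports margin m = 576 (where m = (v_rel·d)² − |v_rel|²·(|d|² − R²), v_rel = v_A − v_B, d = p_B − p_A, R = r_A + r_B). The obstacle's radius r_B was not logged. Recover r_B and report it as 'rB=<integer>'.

m = 576
d = (5, 11);  v_rel = (5, 8),  |v_rel|² = 89
v_rel×d = (5)·(11) − (8)·(5) = 15
since m = R²·89 − 15²:  R² = (225 + 576) / 89 = 9
R = √9 = 3  ⇒  r_B = 3 − 1 = 2

rB=2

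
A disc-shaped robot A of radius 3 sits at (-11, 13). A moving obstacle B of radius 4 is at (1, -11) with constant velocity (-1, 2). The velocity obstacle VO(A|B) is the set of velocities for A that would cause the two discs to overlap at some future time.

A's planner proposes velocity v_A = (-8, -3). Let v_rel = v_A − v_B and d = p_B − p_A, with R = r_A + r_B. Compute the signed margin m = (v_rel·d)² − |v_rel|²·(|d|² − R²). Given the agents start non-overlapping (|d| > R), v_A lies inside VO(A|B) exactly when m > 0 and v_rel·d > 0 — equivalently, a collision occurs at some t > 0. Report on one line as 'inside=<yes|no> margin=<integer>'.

d = (12, -24),  |d|² = 720;  R = 3+4 = 7,  c = 720−7² = 671
v_rel = (-7, -5),  |v_rel|² = 74;  v_rel·d = (-7)·(12) + (-5)·(-24) = 36
74·t² − 72·t + 671 = 0  ⇒  m = 36² − 74·671 = -48358
m = -48358 < 0,  v_rel·d = 36 > 0  ⇒  outside

inside=no margin=-48358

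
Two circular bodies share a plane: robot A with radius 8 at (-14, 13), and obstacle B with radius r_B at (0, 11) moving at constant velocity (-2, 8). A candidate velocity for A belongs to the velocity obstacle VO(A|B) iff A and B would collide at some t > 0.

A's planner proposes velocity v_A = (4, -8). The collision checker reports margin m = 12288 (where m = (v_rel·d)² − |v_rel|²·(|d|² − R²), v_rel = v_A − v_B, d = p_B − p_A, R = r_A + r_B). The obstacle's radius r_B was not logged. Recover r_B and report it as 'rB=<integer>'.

m = 12288
d = (14, -2);  v_rel = (6, -16),  |v_rel|² = 292
v_rel×d = (6)·(-2) − (-16)·(14) = 212
since m = R²·292 − 212²:  R² = (44944 + 12288) / 292 = 196
R = √196 = 14  ⇒  r_B = 14 − 8 = 6

rB=6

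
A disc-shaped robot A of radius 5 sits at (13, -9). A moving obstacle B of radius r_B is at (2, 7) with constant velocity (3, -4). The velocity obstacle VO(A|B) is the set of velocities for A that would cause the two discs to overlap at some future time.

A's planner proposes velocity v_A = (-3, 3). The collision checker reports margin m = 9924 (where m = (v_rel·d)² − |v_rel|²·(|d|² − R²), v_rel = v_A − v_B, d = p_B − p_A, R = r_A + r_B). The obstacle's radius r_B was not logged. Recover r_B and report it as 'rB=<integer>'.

m = 9924
d = (-11, 16);  v_rel = (-6, 7),  |v_rel|² = 85
v_rel×d = (-6)·(16) − (7)·(-11) = -19
since m = R²·85 − (-19)²:  R² = (361 + 9924) / 85 = 121
R = √121 = 11  ⇒  r_B = 11 − 5 = 6

rB=6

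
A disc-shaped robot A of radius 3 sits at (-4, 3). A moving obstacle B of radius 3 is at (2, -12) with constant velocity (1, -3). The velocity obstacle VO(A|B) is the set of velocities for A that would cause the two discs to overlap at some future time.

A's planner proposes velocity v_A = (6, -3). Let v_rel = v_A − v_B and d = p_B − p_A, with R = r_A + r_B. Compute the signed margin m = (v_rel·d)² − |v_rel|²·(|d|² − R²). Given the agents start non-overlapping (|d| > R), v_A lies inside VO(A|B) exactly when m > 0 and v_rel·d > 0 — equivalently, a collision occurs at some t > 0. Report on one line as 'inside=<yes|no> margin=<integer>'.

d = (6, -15),  |d|² = 261;  R = 3+3 = 6,  c = 261−6² = 225
v_rel = (5, 0),  |v_rel|² = 25;  v_rel·d = (5)·(6) + (0)·(-15) = 30
25·t² − 60·t + 225 = 0  ⇒  m = 30² − 25·225 = -4725
m = -4725 < 0,  v_rel·d = 30 > 0  ⇒  outside

inside=no margin=-4725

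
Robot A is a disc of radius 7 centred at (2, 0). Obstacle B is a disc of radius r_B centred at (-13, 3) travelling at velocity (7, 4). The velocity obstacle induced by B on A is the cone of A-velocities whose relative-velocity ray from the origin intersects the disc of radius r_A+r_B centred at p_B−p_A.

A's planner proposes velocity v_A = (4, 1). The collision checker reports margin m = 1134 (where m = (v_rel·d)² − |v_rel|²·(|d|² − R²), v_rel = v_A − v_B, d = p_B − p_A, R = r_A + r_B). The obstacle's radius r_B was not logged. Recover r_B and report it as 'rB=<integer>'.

m = 1134
d = (-15, 3);  v_rel = (-3, -3),  |v_rel|² = 18
v_rel×d = (-3)·(3) − (-3)·(-15) = -54
since m = R²·18 − (-54)²:  R² = (2916 + 1134) / 18 = 225
R = √225 = 15  ⇒  r_B = 15 − 7 = 8

rB=8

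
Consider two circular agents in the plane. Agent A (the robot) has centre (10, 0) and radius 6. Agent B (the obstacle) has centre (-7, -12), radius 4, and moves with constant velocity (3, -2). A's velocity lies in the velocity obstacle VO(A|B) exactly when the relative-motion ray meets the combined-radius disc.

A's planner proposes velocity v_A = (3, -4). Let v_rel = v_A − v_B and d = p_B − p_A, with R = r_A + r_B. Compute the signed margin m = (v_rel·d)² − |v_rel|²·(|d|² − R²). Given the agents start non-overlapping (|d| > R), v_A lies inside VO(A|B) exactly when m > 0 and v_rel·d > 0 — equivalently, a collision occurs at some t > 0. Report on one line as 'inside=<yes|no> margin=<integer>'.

d = (-17, -12),  |d|² = 433;  R = 6+4 = 10,  c = 433−10² = 333
v_rel = (0, -2),  |v_rel|² = 4;  v_rel·d = (0)·(-17) + (-2)·(-12) = 24
4·t² − 48·t + 333 = 0  ⇒  m = 24² − 4·333 = -756
m = -756 < 0,  v_rel·d = 24 > 0  ⇒  outside

inside=no margin=-756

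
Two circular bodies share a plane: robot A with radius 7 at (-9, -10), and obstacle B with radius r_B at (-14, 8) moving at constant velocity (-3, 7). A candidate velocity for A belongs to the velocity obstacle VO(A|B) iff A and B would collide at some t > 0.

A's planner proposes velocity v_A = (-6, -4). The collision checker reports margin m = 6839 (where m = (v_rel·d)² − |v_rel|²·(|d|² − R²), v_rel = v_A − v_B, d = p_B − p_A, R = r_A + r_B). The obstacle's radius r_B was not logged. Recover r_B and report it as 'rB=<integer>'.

m = 6839
d = (-5, 18);  v_rel = (-3, -11),  |v_rel|² = 130
v_rel×d = (-3)·(18) − (-11)·(-5) = -109
since m = R²·130 − (-109)²:  R² = (11881 + 6839) / 130 = 144
R = √144 = 12  ⇒  r_B = 12 − 7 = 5

rB=5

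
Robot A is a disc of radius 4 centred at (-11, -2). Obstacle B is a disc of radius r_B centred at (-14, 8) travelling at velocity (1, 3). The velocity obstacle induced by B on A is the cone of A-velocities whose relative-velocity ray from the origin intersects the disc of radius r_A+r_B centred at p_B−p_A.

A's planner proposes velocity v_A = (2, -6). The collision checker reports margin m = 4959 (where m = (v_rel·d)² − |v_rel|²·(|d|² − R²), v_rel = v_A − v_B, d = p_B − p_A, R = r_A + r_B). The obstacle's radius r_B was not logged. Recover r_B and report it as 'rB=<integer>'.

m = 4959
d = (-3, 10);  v_rel = (1, -9),  |v_rel|² = 82
v_rel×d = (1)·(10) − (-9)·(-3) = -17
since m = R²·82 − (-17)²:  R² = (289 + 4959) / 82 = 64
R = √64 = 8  ⇒  r_B = 8 − 4 = 4

rB=4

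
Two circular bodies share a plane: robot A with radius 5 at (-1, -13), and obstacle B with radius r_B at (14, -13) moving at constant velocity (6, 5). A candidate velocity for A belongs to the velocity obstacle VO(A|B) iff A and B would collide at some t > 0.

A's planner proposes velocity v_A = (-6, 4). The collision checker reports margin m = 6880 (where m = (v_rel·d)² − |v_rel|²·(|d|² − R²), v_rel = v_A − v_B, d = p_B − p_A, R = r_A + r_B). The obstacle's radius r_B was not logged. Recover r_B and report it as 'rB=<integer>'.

m = 6880
d = (15, 0);  v_rel = (-12, -1),  |v_rel|² = 145
v_rel×d = (-12)·(0) − (-1)·(15) = 15
since m = R²·145 − 15²:  R² = (225 + 6880) / 145 = 49
R = √49 = 7  ⇒  r_B = 7 − 5 = 2

rB=2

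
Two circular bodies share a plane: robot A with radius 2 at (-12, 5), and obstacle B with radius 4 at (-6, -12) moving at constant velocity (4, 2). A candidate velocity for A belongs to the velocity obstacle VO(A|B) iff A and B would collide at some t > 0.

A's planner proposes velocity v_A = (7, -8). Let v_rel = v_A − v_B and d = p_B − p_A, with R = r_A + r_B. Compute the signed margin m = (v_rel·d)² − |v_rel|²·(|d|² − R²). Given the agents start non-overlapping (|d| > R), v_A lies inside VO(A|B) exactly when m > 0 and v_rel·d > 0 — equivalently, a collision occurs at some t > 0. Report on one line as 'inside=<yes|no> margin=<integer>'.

d = (6, -17),  |d|² = 325;  R = 2+4 = 6,  c = 325−6² = 289
v_rel = (3, -10),  |v_rel|² = 109;  v_rel·d = (3)·(6) + (-10)·(-17) = 188
109·t² − 376·t + 289 = 0  ⇒  m = 188² − 109·289 = 3843
m = 3843 > 0,  v_rel·d = 188 > 0  ⇒  inside

inside=yes margin=3843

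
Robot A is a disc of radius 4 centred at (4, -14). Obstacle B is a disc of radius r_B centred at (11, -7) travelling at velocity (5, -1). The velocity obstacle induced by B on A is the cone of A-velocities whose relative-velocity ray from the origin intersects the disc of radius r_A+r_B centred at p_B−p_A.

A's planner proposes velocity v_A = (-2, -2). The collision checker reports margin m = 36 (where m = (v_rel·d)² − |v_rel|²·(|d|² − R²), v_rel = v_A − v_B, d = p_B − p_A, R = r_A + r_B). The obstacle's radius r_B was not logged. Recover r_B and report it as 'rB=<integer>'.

m = 36
d = (7, 7);  v_rel = (-7, -1),  |v_rel|² = 50
v_rel×d = (-7)·(7) − (-1)·(7) = -42
since m = R²·50 − (-42)²:  R² = (1764 + 36) / 50 = 36
R = √36 = 6  ⇒  r_B = 6 − 4 = 2

rB=2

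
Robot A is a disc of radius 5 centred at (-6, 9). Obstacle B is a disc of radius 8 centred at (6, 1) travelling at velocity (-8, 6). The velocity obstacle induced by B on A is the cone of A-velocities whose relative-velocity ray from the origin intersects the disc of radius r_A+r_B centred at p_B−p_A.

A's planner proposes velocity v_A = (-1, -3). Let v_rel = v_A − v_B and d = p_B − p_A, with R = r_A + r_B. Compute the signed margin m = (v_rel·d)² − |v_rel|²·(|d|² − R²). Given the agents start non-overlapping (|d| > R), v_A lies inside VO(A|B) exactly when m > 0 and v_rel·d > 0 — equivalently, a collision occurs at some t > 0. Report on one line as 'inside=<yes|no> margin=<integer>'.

d = (12, -8),  |d|² = 208;  R = 5+8 = 13,  c = 208−13² = 39
v_rel = (7, -9),  |v_rel|² = 130;  v_rel·d = (7)·(12) + (-9)·(-8) = 156
130·t² − 312·t + 39 = 0  ⇒  m = 156² − 130·39 = 19266
m = 19266 > 0,  v_rel·d = 156 > 0  ⇒  inside

inside=yes margin=19266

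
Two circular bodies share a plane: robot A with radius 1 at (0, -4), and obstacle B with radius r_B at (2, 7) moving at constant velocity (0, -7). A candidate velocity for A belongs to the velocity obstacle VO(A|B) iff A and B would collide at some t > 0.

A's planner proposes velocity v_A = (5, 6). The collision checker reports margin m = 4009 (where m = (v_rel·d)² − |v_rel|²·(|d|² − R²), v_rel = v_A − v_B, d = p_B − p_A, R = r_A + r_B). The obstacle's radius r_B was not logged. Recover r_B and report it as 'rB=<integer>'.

m = 4009
d = (2, 11);  v_rel = (5, 13),  |v_rel|² = 194
v_rel×d = (5)·(11) − (13)·(2) = 29
since m = R²·194 − 29²:  R² = (841 + 4009) / 194 = 25
R = √25 = 5  ⇒  r_B = 5 − 1 = 4

rB=4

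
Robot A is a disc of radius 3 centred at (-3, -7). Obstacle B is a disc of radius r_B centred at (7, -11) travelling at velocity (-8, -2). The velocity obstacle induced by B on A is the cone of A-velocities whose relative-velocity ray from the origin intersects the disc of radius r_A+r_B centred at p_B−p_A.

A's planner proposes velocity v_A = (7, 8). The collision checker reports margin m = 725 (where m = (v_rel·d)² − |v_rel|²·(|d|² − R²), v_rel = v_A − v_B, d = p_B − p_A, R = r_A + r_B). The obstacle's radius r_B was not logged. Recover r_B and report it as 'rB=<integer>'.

m = 725
d = (10, -4);  v_rel = (15, 10),  |v_rel|² = 325
v_rel×d = (15)·(-4) − (10)·(10) = -160
since m = R²·325 − (-160)²:  R² = (25600 + 725) / 325 = 81
R = √81 = 9  ⇒  r_B = 9 − 3 = 6

rB=6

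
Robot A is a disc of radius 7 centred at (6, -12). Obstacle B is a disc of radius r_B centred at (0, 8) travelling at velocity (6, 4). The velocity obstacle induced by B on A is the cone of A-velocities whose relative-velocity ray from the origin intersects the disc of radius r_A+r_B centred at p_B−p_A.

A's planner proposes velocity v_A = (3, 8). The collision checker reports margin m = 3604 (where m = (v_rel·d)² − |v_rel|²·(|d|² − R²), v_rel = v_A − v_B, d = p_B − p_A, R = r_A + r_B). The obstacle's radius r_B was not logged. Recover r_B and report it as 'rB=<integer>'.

m = 3604
d = (-6, 20);  v_rel = (-3, 4),  |v_rel|² = 25
v_rel×d = (-3)·(20) − (4)·(-6) = -36
since m = R²·25 − (-36)²:  R² = (1296 + 3604) / 25 = 196
R = √196 = 14  ⇒  r_B = 14 − 7 = 7

rB=7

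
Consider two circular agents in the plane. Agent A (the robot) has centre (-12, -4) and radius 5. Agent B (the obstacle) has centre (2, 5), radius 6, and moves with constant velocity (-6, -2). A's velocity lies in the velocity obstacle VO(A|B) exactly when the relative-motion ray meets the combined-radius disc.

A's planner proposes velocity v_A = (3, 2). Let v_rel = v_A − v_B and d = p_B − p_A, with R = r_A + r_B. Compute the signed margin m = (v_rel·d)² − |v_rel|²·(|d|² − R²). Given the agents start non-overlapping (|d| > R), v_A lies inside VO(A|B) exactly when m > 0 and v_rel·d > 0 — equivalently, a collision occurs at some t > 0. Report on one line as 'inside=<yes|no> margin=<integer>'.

d = (14, 9),  |d|² = 277;  R = 5+6 = 11,  c = 277−11² = 156
v_rel = (9, 4),  |v_rel|² = 97;  v_rel·d = (9)·(14) + (4)·(9) = 162
97·t² − 324·t + 156 = 0  ⇒  m = 162² − 97·156 = 11112
m = 11112 > 0,  v_rel·d = 162 > 0  ⇒  inside

inside=yes margin=11112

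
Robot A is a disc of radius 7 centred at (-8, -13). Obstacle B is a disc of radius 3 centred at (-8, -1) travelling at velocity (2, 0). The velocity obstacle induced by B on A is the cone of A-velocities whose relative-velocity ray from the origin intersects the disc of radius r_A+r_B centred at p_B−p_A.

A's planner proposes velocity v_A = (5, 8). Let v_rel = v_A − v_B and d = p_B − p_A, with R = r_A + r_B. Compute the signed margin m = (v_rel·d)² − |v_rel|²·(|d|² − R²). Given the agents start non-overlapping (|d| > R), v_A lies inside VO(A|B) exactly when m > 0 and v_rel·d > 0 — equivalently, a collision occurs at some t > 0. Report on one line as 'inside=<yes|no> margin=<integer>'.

d = (0, 12),  |d|² = 144;  R = 7+3 = 10,  c = 144−10² = 44
v_rel = (3, 8),  |v_rel|² = 73;  v_rel·d = (3)·(0) + (8)·(12) = 96
73·t² − 192·t + 44 = 0  ⇒  m = 96² − 73·44 = 6004
m = 6004 > 0,  v_rel·d = 96 > 0  ⇒  inside

inside=yes margin=6004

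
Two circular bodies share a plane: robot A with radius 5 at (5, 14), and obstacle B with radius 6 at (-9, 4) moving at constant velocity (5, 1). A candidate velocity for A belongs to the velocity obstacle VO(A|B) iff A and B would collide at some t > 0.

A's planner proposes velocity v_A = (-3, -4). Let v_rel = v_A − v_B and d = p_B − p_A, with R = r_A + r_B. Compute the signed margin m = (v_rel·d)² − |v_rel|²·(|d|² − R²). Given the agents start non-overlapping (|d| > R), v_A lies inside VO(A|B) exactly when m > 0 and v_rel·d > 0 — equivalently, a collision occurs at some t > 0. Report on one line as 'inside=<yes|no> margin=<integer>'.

d = (-14, -10),  |d|² = 296;  R = 5+6 = 11,  c = 296−11² = 175
v_rel = (-8, -5),  |v_rel|² = 89;  v_rel·d = (-8)·(-14) + (-5)·(-10) = 162
89·t² − 324·t + 175 = 0  ⇒  m = 162² − 89·175 = 10669
m = 10669 > 0,  v_rel·d = 162 > 0  ⇒  inside

inside=yes margin=10669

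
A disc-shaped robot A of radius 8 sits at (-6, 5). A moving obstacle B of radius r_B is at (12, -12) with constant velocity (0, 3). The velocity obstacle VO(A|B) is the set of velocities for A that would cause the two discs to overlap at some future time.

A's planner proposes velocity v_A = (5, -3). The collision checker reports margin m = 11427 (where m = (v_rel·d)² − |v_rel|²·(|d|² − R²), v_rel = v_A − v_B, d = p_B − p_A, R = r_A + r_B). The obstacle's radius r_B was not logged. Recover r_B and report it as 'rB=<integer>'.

m = 11427
d = (18, -17);  v_rel = (5, -6),  |v_rel|² = 61
v_rel×d = (5)·(-17) − (-6)·(18) = 23
since m = R²·61 − 23²:  R² = (529 + 11427) / 61 = 196
R = √196 = 14  ⇒  r_B = 14 − 8 = 6

rB=6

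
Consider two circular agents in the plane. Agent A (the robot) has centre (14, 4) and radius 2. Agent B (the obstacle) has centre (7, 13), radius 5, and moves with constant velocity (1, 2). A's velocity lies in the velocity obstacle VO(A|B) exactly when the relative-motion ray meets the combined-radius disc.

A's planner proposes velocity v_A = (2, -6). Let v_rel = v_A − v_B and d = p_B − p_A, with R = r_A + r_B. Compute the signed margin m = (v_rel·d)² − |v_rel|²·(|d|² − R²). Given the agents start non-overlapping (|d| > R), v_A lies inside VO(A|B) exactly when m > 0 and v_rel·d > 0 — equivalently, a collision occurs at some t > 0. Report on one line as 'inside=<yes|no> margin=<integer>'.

d = (-7, 9),  |d|² = 130;  R = 2+5 = 7,  c = 130−7² = 81
v_rel = (1, -8),  |v_rel|² = 65;  v_rel·d = (1)·(-7) + (-8)·(9) = -79
65·t² + 158·t + 81 = 0  ⇒  m = (-79)² − 65·81 = 976
m = 976 > 0,  v_rel·d = -79 < 0  ⇒  outside

inside=no margin=976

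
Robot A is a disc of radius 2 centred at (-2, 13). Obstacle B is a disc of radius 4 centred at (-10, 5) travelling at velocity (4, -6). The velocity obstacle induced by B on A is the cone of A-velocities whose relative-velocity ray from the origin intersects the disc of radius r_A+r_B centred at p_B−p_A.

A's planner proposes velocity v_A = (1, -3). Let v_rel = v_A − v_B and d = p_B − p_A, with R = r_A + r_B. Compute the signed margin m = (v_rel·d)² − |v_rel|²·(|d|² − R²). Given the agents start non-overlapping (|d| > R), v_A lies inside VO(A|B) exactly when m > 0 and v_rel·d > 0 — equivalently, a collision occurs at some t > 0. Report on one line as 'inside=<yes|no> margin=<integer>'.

d = (-8, -8),  |d|² = 128;  R = 2+4 = 6,  c = 128−6² = 92
v_rel = (-3, 3),  |v_rel|² = 18;  v_rel·d = (-3)·(-8) + (3)·(-8) = 0
18·t² − 0·t + 92 = 0  ⇒  m = 0² − 18·92 = -1656
m = -1656 < 0,  v_rel·d = 0 = 0  ⇒  outside

inside=no margin=-1656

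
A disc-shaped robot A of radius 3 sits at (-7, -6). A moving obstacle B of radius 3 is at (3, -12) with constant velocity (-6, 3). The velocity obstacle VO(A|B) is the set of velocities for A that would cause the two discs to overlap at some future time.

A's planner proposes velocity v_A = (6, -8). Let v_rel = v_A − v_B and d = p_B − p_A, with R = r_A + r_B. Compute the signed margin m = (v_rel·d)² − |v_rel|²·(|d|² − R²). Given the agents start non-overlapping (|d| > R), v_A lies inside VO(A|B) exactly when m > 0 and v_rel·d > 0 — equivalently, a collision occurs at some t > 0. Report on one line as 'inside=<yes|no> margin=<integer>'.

d = (10, -6),  |d|² = 136;  R = 3+3 = 6,  c = 136−6² = 100
v_rel = (12, -11),  |v_rel|² = 265;  v_rel·d = (12)·(10) + (-11)·(-6) = 186
265·t² − 372·t + 100 = 0  ⇒  m = 186² − 265·100 = 8096
m = 8096 > 0,  v_rel·d = 186 > 0  ⇒  inside

inside=yes margin=8096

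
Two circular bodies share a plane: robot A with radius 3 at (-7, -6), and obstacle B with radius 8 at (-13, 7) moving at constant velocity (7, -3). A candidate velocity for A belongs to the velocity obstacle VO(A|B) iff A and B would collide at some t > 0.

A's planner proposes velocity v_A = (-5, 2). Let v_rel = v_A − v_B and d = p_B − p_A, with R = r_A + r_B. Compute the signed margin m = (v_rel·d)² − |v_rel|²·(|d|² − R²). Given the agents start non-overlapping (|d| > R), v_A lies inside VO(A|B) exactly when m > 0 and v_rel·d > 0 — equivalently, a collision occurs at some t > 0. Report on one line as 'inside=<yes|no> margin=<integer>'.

d = (-6, 13),  |d|² = 205;  R = 3+8 = 11,  c = 205−11² = 84
v_rel = (-12, 5),  |v_rel|² = 169;  v_rel·d = (-12)·(-6) + (5)·(13) = 137
169·t² − 274·t + 84 = 0  ⇒  m = 137² − 169·84 = 4573
m = 4573 > 0,  v_rel·d = 137 > 0  ⇒  inside

inside=yes margin=4573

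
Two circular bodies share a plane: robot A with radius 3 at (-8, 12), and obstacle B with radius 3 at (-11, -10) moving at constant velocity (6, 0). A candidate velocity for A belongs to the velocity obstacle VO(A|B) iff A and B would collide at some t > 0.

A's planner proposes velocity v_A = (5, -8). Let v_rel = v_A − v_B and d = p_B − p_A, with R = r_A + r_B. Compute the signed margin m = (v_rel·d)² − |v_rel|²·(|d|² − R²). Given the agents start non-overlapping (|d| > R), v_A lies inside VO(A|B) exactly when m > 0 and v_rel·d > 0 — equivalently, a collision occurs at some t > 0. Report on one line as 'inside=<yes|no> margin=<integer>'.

d = (-3, -22),  |d|² = 493;  R = 3+3 = 6,  c = 493−6² = 457
v_rel = (-1, -8),  |v_rel|² = 65;  v_rel·d = (-1)·(-3) + (-8)·(-22) = 179
65·t² − 358·t + 457 = 0  ⇒  m = 179² − 65·457 = 2336
m = 2336 > 0,  v_rel·d = 179 > 0  ⇒  inside

inside=yes margin=2336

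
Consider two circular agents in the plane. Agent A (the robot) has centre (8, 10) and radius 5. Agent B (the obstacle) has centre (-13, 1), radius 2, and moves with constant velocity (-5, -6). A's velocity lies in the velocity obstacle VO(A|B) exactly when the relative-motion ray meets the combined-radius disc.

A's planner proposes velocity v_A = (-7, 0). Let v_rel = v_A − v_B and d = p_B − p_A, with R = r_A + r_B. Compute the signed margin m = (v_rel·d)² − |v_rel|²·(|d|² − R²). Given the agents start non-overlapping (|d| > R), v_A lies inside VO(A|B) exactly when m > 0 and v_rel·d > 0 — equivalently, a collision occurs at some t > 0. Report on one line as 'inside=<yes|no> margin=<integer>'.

d = (-21, -9),  |d|² = 522;  R = 5+2 = 7,  c = 522−7² = 473
v_rel = (-2, 6),  |v_rel|² = 40;  v_rel·d = (-2)·(-21) + (6)·(-9) = -12
40·t² + 24·t + 473 = 0  ⇒  m = (-12)² − 40·473 = -18776
m = -18776 < 0,  v_rel·d = -12 < 0  ⇒  outside

inside=no margin=-18776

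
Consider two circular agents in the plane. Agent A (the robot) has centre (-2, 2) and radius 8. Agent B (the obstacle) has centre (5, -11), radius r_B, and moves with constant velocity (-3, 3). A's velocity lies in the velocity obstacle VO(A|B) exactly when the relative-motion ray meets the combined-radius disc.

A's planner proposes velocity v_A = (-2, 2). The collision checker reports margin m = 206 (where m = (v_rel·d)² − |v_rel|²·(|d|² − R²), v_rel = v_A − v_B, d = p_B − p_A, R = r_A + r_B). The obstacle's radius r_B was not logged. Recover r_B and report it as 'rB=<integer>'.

m = 206
d = (7, -13);  v_rel = (1, -1),  |v_rel|² = 2
v_rel×d = (1)·(-13) − (-1)·(7) = -6
since m = R²·2 − (-6)²:  R² = (36 + 206) / 2 = 121
R = √121 = 11  ⇒  r_B = 11 − 8 = 3

rB=3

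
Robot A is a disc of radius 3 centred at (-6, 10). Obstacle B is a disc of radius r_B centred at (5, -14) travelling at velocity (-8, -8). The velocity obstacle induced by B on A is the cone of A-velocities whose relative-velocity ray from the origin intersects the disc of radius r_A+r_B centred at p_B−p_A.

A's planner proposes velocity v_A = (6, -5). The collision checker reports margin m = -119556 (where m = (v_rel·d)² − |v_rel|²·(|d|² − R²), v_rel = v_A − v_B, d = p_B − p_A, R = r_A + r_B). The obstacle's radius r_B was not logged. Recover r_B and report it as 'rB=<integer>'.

m = -119556
d = (11, -24);  v_rel = (14, 3),  |v_rel|² = 205
v_rel×d = (14)·(-24) − (3)·(11) = -369
since m = R²·205 − (-369)²:  R² = (136161 + -119556) / 205 = 81
R = √81 = 9  ⇒  r_B = 9 − 3 = 6

rB=6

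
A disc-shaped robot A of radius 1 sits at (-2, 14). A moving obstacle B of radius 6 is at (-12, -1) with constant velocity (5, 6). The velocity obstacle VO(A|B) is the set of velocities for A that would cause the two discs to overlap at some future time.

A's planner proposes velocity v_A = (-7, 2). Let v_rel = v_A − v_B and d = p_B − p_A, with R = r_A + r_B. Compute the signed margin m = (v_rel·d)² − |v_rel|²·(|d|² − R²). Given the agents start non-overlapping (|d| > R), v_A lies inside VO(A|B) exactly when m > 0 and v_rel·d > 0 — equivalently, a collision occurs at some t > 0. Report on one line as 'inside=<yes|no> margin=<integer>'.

d = (-10, -15),  |d|² = 325;  R = 1+6 = 7,  c = 325−7² = 276
v_rel = (-12, -4),  |v_rel|² = 160;  v_rel·d = (-12)·(-10) + (-4)·(-15) = 180
160·t² − 360·t + 276 = 0  ⇒  m = 180² − 160·276 = -11760
m = -11760 < 0,  v_rel·d = 180 > 0  ⇒  outside

inside=no margin=-11760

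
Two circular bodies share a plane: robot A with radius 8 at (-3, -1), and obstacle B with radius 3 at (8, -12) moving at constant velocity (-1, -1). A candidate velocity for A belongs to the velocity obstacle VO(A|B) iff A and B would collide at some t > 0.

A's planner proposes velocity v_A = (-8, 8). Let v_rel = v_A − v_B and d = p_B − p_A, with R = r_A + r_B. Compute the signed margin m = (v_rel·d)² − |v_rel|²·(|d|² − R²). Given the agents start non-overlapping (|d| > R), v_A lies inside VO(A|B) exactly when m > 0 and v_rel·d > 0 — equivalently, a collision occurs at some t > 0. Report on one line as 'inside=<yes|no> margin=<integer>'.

d = (11, -11),  |d|² = 242;  R = 8+3 = 11,  c = 242−11² = 121
v_rel = (-7, 9),  |v_rel|² = 130;  v_rel·d = (-7)·(11) + (9)·(-11) = -176
130·t² + 352·t + 121 = 0  ⇒  m = (-176)² − 130·121 = 15246
m = 15246 > 0,  v_rel·d = -176 < 0  ⇒  outside

inside=no margin=15246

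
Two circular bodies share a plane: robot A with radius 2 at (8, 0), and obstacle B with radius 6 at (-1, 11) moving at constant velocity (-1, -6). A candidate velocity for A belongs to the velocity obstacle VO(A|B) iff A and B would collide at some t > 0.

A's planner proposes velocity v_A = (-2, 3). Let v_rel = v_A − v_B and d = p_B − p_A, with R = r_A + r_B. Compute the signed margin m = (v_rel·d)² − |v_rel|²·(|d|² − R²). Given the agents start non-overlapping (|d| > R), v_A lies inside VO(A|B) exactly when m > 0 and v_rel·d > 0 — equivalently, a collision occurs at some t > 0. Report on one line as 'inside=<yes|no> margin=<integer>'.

d = (-9, 11),  |d|² = 202;  R = 2+6 = 8,  c = 202−8² = 138
v_rel = (-1, 9),  |v_rel|² = 82;  v_rel·d = (-1)·(-9) + (9)·(11) = 108
82·t² − 216·t + 138 = 0  ⇒  m = 108² − 82·138 = 348
m = 348 > 0,  v_rel·d = 108 > 0  ⇒  inside

inside=yes margin=348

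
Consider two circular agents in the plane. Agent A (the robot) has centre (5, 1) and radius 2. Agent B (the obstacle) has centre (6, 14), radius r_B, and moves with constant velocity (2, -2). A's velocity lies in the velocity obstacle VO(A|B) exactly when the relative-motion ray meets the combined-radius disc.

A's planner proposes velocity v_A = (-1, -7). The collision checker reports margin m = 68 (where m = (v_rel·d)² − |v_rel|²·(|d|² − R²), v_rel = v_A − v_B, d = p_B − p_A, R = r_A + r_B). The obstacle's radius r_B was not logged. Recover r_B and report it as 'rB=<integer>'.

m = 68
d = (1, 13);  v_rel = (-3, -5),  |v_rel|² = 34
v_rel×d = (-3)·(13) − (-5)·(1) = -34
since m = R²·34 − (-34)²:  R² = (1156 + 68) / 34 = 36
R = √36 = 6  ⇒  r_B = 6 − 2 = 4

rB=4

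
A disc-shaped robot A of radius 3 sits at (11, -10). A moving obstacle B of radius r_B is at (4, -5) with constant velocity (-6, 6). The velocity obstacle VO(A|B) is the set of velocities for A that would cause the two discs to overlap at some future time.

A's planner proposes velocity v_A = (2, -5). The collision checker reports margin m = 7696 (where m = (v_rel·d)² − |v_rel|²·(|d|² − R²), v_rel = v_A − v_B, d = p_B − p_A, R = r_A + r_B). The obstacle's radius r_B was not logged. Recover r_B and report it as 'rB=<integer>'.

m = 7696
d = (-7, 5);  v_rel = (8, -11),  |v_rel|² = 185
v_rel×d = (8)·(5) − (-11)·(-7) = -37
since m = R²·185 − (-37)²:  R² = (1369 + 7696) / 185 = 49
R = √49 = 7  ⇒  r_B = 7 − 3 = 4

rB=4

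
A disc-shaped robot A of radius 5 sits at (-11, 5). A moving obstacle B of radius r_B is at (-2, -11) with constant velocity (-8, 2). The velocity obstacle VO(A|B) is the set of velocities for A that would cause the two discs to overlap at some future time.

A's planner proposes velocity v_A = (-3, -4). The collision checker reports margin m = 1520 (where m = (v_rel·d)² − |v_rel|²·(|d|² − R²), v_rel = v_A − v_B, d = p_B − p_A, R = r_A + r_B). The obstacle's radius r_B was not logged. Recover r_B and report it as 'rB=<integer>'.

m = 1520
d = (9, -16);  v_rel = (5, -6),  |v_rel|² = 61
v_rel×d = (5)·(-16) − (-6)·(9) = -26
since m = R²·61 − (-26)²:  R² = (676 + 1520) / 61 = 36
R = √36 = 6  ⇒  r_B = 6 − 5 = 1

rB=1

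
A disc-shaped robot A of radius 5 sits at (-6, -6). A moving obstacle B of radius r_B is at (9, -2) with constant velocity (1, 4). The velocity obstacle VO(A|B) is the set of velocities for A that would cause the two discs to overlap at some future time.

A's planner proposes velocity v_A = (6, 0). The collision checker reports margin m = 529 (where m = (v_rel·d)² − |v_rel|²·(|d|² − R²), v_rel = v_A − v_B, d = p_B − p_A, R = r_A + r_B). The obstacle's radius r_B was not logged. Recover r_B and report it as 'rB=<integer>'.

m = 529
d = (15, 4);  v_rel = (5, -4),  |v_rel|² = 41
v_rel×d = (5)·(4) − (-4)·(15) = 80
since m = R²·41 − 80²:  R² = (6400 + 529) / 41 = 169
R = √169 = 13  ⇒  r_B = 13 − 5 = 8

rB=8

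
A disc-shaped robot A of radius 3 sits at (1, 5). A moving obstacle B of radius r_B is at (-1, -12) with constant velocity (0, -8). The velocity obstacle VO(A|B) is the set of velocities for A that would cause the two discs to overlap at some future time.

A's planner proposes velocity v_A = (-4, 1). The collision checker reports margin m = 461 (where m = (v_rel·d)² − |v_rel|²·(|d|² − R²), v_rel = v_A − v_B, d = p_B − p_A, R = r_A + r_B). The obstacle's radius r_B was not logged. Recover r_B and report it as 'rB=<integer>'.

m = 461
d = (-2, -17);  v_rel = (-4, 9),  |v_rel|² = 97
v_rel×d = (-4)·(-17) − (9)·(-2) = 86
since m = R²·97 − 86²:  R² = (7396 + 461) / 97 = 81
R = √81 = 9  ⇒  r_B = 9 − 3 = 6

rB=6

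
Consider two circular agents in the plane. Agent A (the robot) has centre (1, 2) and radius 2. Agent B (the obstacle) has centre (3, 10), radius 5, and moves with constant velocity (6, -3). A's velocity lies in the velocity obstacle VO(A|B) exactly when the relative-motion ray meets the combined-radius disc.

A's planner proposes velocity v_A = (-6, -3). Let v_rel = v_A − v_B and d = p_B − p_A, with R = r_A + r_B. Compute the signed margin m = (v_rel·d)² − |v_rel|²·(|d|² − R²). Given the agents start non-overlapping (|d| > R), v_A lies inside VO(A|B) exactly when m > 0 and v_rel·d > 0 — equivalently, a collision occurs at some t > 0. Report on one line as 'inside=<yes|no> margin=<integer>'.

d = (2, 8),  |d|² = 68;  R = 2+5 = 7,  c = 68−7² = 19
v_rel = (-12, 0),  |v_rel|² = 144;  v_rel·d = (-12)·(2) + (0)·(8) = -24
144·t² + 48·t + 19 = 0  ⇒  m = (-24)² − 144·19 = -2160
m = -2160 < 0,  v_rel·d = -24 < 0  ⇒  outside

inside=no margin=-2160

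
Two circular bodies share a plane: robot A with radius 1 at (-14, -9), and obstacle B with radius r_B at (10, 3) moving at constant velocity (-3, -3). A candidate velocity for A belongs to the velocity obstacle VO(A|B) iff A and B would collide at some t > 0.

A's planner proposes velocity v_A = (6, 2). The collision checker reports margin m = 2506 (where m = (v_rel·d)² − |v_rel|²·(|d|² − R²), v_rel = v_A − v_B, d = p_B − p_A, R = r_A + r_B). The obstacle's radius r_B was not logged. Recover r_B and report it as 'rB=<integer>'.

m = 2506
d = (24, 12);  v_rel = (9, 5),  |v_rel|² = 106
v_rel×d = (9)·(12) − (5)·(24) = -12
since m = R²·106 − (-12)²:  R² = (144 + 2506) / 106 = 25
R = √25 = 5  ⇒  r_B = 5 − 1 = 4

rB=4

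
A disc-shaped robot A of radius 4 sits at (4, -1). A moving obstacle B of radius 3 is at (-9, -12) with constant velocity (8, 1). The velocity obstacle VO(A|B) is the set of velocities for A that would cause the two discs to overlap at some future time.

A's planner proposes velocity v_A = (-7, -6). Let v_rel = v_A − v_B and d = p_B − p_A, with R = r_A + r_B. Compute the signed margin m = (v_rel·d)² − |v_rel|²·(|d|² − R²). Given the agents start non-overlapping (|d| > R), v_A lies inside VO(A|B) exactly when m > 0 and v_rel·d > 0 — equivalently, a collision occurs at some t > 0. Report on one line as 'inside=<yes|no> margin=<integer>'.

d = (-13, -11),  |d|² = 290;  R = 4+3 = 7,  c = 290−7² = 241
v_rel = (-15, -7),  |v_rel|² = 274;  v_rel·d = (-15)·(-13) + (-7)·(-11) = 272
274·t² − 544·t + 241 = 0  ⇒  m = 272² − 274·241 = 7950
m = 7950 > 0,  v_rel·d = 272 > 0  ⇒  inside

inside=yes margin=7950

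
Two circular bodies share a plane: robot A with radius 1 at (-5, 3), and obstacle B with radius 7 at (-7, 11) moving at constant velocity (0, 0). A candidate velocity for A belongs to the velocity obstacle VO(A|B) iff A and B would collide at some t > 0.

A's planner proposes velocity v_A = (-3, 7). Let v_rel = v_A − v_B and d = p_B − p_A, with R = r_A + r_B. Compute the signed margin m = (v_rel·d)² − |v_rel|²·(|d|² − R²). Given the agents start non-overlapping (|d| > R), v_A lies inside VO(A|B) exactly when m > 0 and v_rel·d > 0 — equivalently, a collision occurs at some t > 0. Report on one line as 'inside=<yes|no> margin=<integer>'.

d = (-2, 8),  |d|² = 68;  R = 1+7 = 8,  c = 68−8² = 4
v_rel = (-3, 7),  |v_rel|² = 58;  v_rel·d = (-3)·(-2) + (7)·(8) = 62
58·t² − 124·t + 4 = 0  ⇒  m = 62² − 58·4 = 3612
m = 3612 > 0,  v_rel·d = 62 > 0  ⇒  inside

inside=yes margin=3612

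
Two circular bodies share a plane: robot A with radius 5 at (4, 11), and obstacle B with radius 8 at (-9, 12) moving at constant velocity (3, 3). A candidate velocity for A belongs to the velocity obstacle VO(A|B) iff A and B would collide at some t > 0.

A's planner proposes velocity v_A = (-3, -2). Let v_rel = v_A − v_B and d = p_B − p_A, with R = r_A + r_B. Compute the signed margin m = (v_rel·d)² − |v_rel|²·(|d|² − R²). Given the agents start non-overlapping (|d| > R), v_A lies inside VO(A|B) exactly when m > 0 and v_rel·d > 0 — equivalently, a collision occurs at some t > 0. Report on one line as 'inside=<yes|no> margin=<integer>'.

d = (-13, 1),  |d|² = 170;  R = 5+8 = 13,  c = 170−13² = 1
v_rel = (-6, -5),  |v_rel|² = 61;  v_rel·d = (-6)·(-13) + (-5)·(1) = 73
61·t² − 146·t + 1 = 0  ⇒  m = 73² − 61·1 = 5268
m = 5268 > 0,  v_rel·d = 73 > 0  ⇒  inside

inside=yes margin=5268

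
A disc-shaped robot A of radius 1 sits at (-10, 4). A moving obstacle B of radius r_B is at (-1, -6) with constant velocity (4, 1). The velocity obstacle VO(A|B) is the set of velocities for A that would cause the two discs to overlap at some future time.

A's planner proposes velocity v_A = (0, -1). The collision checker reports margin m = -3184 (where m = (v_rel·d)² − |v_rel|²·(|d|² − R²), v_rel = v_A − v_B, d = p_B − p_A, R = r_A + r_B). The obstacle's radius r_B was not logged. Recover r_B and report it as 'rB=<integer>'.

m = -3184
d = (9, -10);  v_rel = (-4, -2),  |v_rel|² = 20
v_rel×d = (-4)·(-10) − (-2)·(9) = 58
since m = R²·20 − 58²:  R² = (3364 + -3184) / 20 = 9
R = √9 = 3  ⇒  r_B = 3 − 1 = 2

rB=2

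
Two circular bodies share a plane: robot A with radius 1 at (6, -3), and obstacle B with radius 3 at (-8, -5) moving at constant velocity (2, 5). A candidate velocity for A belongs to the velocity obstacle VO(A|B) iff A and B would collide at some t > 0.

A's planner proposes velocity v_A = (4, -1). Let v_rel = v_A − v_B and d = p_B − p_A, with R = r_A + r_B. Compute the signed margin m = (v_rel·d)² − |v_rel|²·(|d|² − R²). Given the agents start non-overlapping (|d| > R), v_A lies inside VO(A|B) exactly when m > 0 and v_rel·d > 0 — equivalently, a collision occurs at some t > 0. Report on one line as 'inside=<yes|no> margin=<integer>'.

d = (-14, -2),  |d|² = 200;  R = 1+3 = 4,  c = 200−4² = 184
v_rel = (2, -6),  |v_rel|² = 40;  v_rel·d = (2)·(-14) + (-6)·(-2) = -16
40·t² + 32·t + 184 = 0  ⇒  m = (-16)² − 40·184 = -7104
m = -7104 < 0,  v_rel·d = -16 < 0  ⇒  outside

inside=no margin=-7104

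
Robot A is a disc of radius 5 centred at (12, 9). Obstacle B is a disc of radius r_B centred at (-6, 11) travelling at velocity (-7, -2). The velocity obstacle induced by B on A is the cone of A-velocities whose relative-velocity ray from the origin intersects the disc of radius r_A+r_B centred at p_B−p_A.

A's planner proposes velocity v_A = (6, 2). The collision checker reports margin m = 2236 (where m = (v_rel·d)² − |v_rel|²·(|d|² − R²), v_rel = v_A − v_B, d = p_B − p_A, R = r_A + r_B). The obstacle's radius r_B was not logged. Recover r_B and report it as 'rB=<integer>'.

m = 2236
d = (-18, 2);  v_rel = (13, 4),  |v_rel|² = 185
v_rel×d = (13)·(2) − (4)·(-18) = 98
since m = R²·185 − 98²:  R² = (9604 + 2236) / 185 = 64
R = √64 = 8  ⇒  r_B = 8 − 5 = 3

rB=3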